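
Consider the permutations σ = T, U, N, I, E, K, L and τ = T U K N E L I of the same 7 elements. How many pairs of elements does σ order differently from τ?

Assign each item its position (1..7) in the first ordering, then rewrite the second ordering as that position sequence:
positions: T→1, U→2, N→3, I→4, E→5, K→6, L→7
second ordering as positions: [1, 2, 6, 3, 5, 7, 4]
Discordant pairs = inversions in this position sequence.
1: 0
2: 0
6: 3, 5, 4 → 3
3: 0
5: 4 → 1
7: 4 → 1
4: 0
Total: 0 + 0 + 3 + 0 + 1 + 1 + 0 = 5

5 discordant pairs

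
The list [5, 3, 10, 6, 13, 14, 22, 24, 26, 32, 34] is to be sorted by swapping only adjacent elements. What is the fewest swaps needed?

The minimum number of adjacent swaps to sort an array equals its inversion count, since every such swap removes exactly one inversion.
Count inversions — for each element, later elements that are smaller:
5: 3 → 1
3: none → 0
10: 6 → 1
6: none → 0
13: none → 0
14: none → 0
22: none → 0
24: none → 0
26: none → 0
32: none → 0
34: none → 0
Total inversions: 1 + 0 + 1 + 0 + 0 + 0 + 0 + 0 + 0 + 0 + 0 = 2

2 adjacent swaps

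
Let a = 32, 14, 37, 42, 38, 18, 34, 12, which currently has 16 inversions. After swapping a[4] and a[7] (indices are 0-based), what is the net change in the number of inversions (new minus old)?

-5

Positions 4 and 7 hold 38 and 12; after swapping, the array is [32, 14, 37, 42, 12, 18, 34, 38].
For each element, count later entries that are smaller:
32: 3
14: 1
37: 3
42: 4
12: 0
18: 0
34: 0
38: 0
Sum: 3 + 1 + 3 + 4 + 0 + 0 + 0 + 0 = 11
Change: 11 − 16 = -5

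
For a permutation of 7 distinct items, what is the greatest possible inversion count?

The maximum occurs when the array is in strictly decreasing order: every one of the C(7, 2) pairs is inverted.
C(7, 2) = 7·6/2 = 21

21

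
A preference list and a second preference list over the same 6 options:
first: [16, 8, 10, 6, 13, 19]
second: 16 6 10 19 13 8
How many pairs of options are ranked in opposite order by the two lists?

6 pairs

Assign each item its position (1..6) in the first ordering, then rewrite the second ordering as that position sequence:
positions: 16→1, 8→2, 10→3, 6→4, 13→5, 19→6
second ordering as positions: [1, 4, 3, 6, 5, 2]
Discordant pairs = inversions in this position sequence.
1: 0
4: 3, 2 → 2
3: 2 → 1
6: 5, 2 → 2
5: 2 → 1
2: 0
Total: 0 + 2 + 1 + 2 + 1 + 0 = 6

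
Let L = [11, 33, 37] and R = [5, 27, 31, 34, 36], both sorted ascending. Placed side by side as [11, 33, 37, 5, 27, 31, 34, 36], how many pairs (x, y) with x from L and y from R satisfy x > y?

9 cross-inversions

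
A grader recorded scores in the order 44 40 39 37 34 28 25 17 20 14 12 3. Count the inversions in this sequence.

Inversions: 65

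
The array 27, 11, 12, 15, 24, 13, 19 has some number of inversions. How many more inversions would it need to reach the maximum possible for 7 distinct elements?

12 inversions short

Maximum inversions for 7 distinct elements is C(7, 2) = 7·6/2 = 21.
Current inversions — for each element, count later smaller elements:
27: 6
11: 0
12: 0
15: 1
24: 2
13: 0
19: 0
Current total: 6 + 0 + 0 + 1 + 2 + 0 + 0 = 9
Shortfall: 21 − 9 = 12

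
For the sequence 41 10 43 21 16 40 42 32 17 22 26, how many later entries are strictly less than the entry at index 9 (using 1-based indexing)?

0

The element at index 9 is 17.
Elements after it: 22, 26
None of them are smaller than 17.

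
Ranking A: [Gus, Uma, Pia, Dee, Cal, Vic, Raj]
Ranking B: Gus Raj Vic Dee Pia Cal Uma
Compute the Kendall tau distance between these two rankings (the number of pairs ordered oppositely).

Assign each item its position (1..7) in the first ordering, then rewrite the second ordering as that position sequence:
positions: Gus→1, Uma→2, Pia→3, Dee→4, Cal→5, Vic→6, Raj→7
second ordering as positions: [1, 7, 6, 4, 3, 5, 2]
Discordant pairs = inversions in this position sequence.
1: 0
7: 6, 4, 3, 5, 2 → 5
6: 4, 3, 5, 2 → 4
4: 3, 2 → 2
3: 2 → 1
5: 2 → 1
2: 0
Total: 0 + 5 + 4 + 2 + 1 + 1 + 0 = 13

13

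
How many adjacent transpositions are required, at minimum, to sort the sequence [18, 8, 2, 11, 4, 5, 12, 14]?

There are 12 adjacent swaps.

Minimum adjacent swaps = number of inversions (each swap of adjacent out-of-order elements removes one inversion and no swap can remove more).
Count inversions — for each element, later elements that are smaller:
18: 8, 2, 11, 4, 5, 12, 14 → 7
8: 2, 4, 5 → 3
2: none → 0
11: 4, 5 → 2
4: none → 0
5: none → 0
12: none → 0
14: none → 0
Total inversions: 7 + 3 + 0 + 2 + 0 + 0 + 0 + 0 = 12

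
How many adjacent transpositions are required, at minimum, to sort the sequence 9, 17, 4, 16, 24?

Minimum adjacent swaps = number of inversions (each swap of adjacent out-of-order elements removes one inversion and no swap can remove more).
Count inversions — for each element, later elements that are smaller:
9: 4 → 1
17: 4, 16 → 2
4: none → 0
16: none → 0
24: none → 0
Total inversions: 1 + 2 + 0 + 0 + 0 = 3

Swaps: 3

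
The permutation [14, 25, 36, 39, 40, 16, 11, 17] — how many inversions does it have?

There are 14 out-of-order pairs.

Count, for each position, how many later elements it exceeds:
14: 1
25: 3
36: 3
39: 3
40: 3
16: 1
11: 0
17: 0
Sum: 1 + 3 + 3 + 3 + 3 + 1 + 0 + 0 = 14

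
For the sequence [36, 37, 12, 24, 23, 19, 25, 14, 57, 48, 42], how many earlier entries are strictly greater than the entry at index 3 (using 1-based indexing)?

2

The element at index 3 is 12.
Elements before it: 36, 37
Those larger than 12: 36, 37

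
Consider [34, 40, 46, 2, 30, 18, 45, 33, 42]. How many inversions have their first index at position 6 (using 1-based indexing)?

0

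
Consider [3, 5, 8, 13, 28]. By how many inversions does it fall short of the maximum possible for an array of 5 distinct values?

Maximum inversions for 5 distinct elements is C(5, 2) = 5·4/2 = 10.
Current inversions — for each element, count later smaller elements:
3: 0
5: 0
8: 0
13: 0
28: 0
Current total: 0 + 0 + 0 + 0 + 0 = 0
Shortfall: 10 − 0 = 10

10 inversions short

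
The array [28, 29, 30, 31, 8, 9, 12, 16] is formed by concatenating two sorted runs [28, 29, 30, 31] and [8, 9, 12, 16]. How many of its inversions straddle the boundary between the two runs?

16 cross-inversions

For each element r of the right run, count left-run elements greater than r:
r = 8: 28, 29, 30, 31 → 4
r = 9: 28, 29, 30, 31 → 4
r = 12: 28, 29, 30, 31 → 4
r = 16: 28, 29, 30, 31 → 4
Cross-inversions: 4 + 4 + 4 + 4 = 16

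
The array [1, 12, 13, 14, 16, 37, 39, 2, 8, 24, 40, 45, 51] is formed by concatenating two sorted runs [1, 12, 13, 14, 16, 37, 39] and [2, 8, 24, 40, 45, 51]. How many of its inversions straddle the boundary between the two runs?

14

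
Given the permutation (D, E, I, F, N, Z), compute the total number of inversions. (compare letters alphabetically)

Out-of-order index pairs (0-indexed):
(2,3): I > F
That's 1 pair.

1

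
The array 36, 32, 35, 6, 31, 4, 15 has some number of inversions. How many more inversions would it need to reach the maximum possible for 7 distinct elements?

4 inversions short

Maximum inversions for 7 distinct elements is C(7, 2) = 7·6/2 = 21.
Current inversions — for each element, count later smaller elements:
36: 6
32: 4
35: 4
6: 1
31: 2
4: 0
15: 0
Current total: 6 + 4 + 4 + 1 + 2 + 0 + 0 = 17
Shortfall: 21 − 17 = 4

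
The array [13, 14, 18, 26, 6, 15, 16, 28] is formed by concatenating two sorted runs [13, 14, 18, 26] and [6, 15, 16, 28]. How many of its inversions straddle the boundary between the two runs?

There are 8 split inversions.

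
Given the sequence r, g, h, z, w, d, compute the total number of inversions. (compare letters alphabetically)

Element-by-element contributions:
r: 3
g: 1
h: 1
z: 2
w: 1
d: 0
Sum: 3 + 1 + 1 + 2 + 1 + 0 = 8

8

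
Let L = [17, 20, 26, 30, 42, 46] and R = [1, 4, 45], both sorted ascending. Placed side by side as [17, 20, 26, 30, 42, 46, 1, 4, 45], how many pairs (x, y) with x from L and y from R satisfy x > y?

Count, for every r in R, how many entries of L exceed r:
r = 1: 17, 20, 26, 30, 42, 46 → 6
r = 4: 17, 20, 26, 30, 42, 46 → 6
r = 45: 46 → 1
Cross-inversions: 6 + 6 + 1 = 13

Split inversions: 13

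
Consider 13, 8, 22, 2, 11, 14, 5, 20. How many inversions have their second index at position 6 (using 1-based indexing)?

1

The element at index 6 is 14.
Elements before it: 13, 8, 22, 2, 11
Those larger than 14: 22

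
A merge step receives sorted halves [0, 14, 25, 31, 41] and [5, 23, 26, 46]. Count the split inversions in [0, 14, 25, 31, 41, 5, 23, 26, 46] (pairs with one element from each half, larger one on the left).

9

Count, for every r in R, how many entries of L exceed r:
r = 5: 14, 25, 31, 41 → 4
r = 23: 25, 31, 41 → 3
r = 26: 31, 41 → 2
r = 46: none → 0
Cross-inversions: 4 + 3 + 2 + 0 = 9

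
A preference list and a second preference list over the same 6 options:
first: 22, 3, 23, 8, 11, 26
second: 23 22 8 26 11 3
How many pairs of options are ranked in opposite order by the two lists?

6

Assign each item its position (1..6) in the first ordering, then rewrite the second ordering as that position sequence:
positions: 22→1, 3→2, 23→3, 8→4, 11→5, 26→6
second ordering as positions: [3, 1, 4, 6, 5, 2]
Discordant pairs = inversions in this position sequence.
3: 1, 2 → 2
1: 0
4: 2 → 1
6: 5, 2 → 2
5: 2 → 1
2: 0
Total: 2 + 0 + 1 + 2 + 1 + 0 = 6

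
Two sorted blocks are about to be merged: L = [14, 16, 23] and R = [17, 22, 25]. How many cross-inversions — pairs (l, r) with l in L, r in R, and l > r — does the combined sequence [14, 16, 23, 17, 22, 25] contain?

For each element r of the right run, count left-run elements greater than r:
r = 17: 23 → 1
r = 22: 23 → 1
r = 25: none → 0
Cross-inversions: 1 + 1 + 0 = 2

2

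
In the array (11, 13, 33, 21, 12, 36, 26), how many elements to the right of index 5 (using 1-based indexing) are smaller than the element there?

The element at index 5 is 12.
Elements after it: 36, 26
None of them are smaller than 12.

0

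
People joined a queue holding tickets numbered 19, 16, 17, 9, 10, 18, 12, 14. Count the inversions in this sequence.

Inversions: 17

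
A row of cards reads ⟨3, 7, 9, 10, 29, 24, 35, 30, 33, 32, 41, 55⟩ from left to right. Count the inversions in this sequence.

5 out-of-order pairs

Element-by-element contributions:
3: 0
7: 0
9: 0
10: 0
29: 1
24: 0
35: 3
30: 0
33: 1
32: 0
41: 0
55: 0
Sum: 0 + 0 + 0 + 0 + 1 + 0 + 3 + 0 + 1 + 0 + 0 + 0 = 5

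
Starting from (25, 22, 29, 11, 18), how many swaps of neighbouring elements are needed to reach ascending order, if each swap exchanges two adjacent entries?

7 adjacent swaps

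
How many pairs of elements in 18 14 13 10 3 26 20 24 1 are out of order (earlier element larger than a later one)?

20

Element-by-element contributions:
18 → 14, 13, 10, 3, 1 → 5
14 → 13, 10, 3, 1 → 4
13 → 10, 3, 1 → 3
10 → 3, 1 → 2
3 → 1 → 1
26 → 20, 24, 1 → 3
20 → 1 → 1
24 → 1 → 1
1 → none → 0
Sum: 5 + 4 + 3 + 2 + 1 + 3 + 1 + 1 + 0 = 20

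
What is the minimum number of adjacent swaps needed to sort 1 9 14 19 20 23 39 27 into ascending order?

The minimum number of adjacent swaps to sort an array equals its inversion count, since every such swap removes exactly one inversion.
Count inversions — for each element, later elements that are smaller:
1: none → 0
9: none → 0
14: none → 0
19: none → 0
20: none → 0
23: none → 0
39: 27 → 1
27: none → 0
Total inversions: 0 + 0 + 0 + 0 + 0 + 0 + 1 + 0 = 1

Adjacent swaps: 1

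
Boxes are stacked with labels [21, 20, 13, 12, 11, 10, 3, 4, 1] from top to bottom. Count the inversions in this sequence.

Inversions: 35

For each element, count later entries that are smaller:
21: 8
20: 7
13: 6
12: 5
11: 4
10: 3
3: 1
4: 1
1: 0
Sum: 8 + 7 + 6 + 5 + 4 + 3 + 1 + 1 + 0 = 35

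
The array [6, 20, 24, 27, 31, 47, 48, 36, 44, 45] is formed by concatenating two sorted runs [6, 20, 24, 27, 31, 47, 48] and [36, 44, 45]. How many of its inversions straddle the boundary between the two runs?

Take each right-half value and tally the left-half values above it:
r = 36: 47, 48 → 2
r = 44: 47, 48 → 2
r = 45: 47, 48 → 2
Cross-inversions: 2 + 2 + 2 = 6

6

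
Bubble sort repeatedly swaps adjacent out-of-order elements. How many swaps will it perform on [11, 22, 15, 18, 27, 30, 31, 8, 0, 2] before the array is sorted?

25 swaps

The minimum number of adjacent swaps to sort an array equals its inversion count, since every such swap removes exactly one inversion.
Count inversions — for each element, later elements that are smaller:
11: 8, 0, 2 → 3
22: 15, 18, 8, 0, 2 → 5
15: 8, 0, 2 → 3
18: 8, 0, 2 → 3
27: 8, 0, 2 → 3
30: 8, 0, 2 → 3
31: 8, 0, 2 → 3
8: 0, 2 → 2
0: none → 0
2: none → 0
Total inversions: 3 + 5 + 3 + 3 + 3 + 3 + 3 + 2 + 0 + 0 = 25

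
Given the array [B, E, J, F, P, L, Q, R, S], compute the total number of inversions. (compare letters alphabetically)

2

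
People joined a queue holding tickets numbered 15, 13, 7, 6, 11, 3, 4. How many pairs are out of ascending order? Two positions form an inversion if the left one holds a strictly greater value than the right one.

18

Element-by-element contributions:
15: 6
13: 5
7: 3
6: 2
11: 2
3: 0
4: 0
Sum: 6 + 5 + 3 + 2 + 2 + 0 + 0 = 18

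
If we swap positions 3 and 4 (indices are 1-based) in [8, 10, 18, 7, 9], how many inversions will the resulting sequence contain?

4

Positions 3 and 4 hold 18 and 7; after swapping, the array is [8, 10, 7, 18, 9].
Count, for each position, how many later elements it exceeds:
8 → 7 → 1
10 → 7, 9 → 2
7 → none → 0
18 → 9 → 1
9 → none → 0
Sum: 1 + 2 + 0 + 1 + 0 = 4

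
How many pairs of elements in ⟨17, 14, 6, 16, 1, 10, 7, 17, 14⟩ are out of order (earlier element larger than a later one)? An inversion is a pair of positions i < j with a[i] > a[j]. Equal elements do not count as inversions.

18

Element-by-element contributions:
17: 7
14: 4
6: 1
16: 4
1: 0
10: 1
7: 0
17: 1
14: 0
Sum: 7 + 4 + 1 + 4 + 0 + 1 + 0 + 1 + 0 = 18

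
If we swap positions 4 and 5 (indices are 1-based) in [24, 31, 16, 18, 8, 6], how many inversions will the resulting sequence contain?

Inversions: 12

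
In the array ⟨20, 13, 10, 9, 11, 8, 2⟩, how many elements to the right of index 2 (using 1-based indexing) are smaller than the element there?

5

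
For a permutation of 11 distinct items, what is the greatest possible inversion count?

The maximum occurs when the array is in strictly decreasing order: every one of the C(11, 2) pairs is inverted.
C(11, 2) = 11·10/2 = 55

55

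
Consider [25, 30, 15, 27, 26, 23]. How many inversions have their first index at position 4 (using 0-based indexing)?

1

The element at index 4 is 26.
Elements after it: 23
Those smaller than 26: 23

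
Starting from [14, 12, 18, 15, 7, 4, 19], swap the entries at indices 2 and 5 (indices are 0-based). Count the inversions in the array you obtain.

6 inversions

Positions 2 and 5 hold 18 and 4; after swapping, the array is [14, 12, 4, 15, 7, 18, 19].
Sweep left to right; for each value list the smaller values that follow it:
14: 3
12: 2
4: 0
15: 1
7: 0
18: 0
19: 0
Sum: 3 + 2 + 0 + 1 + 0 + 0 + 0 = 6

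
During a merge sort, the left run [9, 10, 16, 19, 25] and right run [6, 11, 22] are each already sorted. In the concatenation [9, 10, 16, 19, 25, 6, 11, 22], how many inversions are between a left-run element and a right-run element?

Count, for every r in R, how many entries of L exceed r:
r = 6: 9, 10, 16, 19, 25 → 5
r = 11: 16, 19, 25 → 3
r = 22: 25 → 1
Cross-inversions: 5 + 3 + 1 = 9

9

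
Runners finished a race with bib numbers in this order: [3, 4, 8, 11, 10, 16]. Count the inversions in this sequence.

1

Element-by-element contributions:
3: 0
4: 0
8: 0
11: 1
10: 0
16: 0
Sum: 0 + 0 + 0 + 1 + 0 + 0 = 1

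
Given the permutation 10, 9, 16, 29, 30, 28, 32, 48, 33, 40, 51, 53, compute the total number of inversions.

Inversions: 5

For each element, count later entries that are smaller:
10 → 9 → 1
9 → none → 0
16 → none → 0
29 → 28 → 1
30 → 28 → 1
28 → none → 0
32 → none → 0
48 → 33, 40 → 2
33 → none → 0
40 → none → 0
51 → none → 0
53 → none → 0
Sum: 1 + 0 + 0 + 1 + 1 + 0 + 0 + 2 + 0 + 0 + 0 + 0 = 5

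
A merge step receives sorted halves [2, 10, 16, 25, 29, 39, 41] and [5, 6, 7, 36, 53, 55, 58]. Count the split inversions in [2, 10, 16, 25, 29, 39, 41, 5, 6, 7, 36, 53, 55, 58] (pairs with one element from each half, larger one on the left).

Cross-inversions: 20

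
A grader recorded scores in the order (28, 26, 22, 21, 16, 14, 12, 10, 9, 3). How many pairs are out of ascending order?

45

For each element, count later entries that are smaller:
28 → 26, 22, 21, 16, 14, 12, 10, 9, 3 → 9
26 → 22, 21, 16, 14, 12, 10, 9, 3 → 8
22 → 21, 16, 14, 12, 10, 9, 3 → 7
21 → 16, 14, 12, 10, 9, 3 → 6
16 → 14, 12, 10, 9, 3 → 5
14 → 12, 10, 9, 3 → 4
12 → 10, 9, 3 → 3
10 → 9, 3 → 2
9 → 3 → 1
3 → none → 0
Sum: 9 + 8 + 7 + 6 + 5 + 4 + 3 + 2 + 1 + 0 = 45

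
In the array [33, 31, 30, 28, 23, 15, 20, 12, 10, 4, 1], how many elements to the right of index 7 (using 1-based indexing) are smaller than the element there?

The element at index 7 is 20.
Elements after it: 12, 10, 4, 1
Those smaller than 20: 12, 10, 4, 1

4 such elements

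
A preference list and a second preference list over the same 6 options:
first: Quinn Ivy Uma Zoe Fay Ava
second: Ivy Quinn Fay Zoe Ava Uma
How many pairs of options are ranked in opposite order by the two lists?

Assign each item its position (1..6) in the first ordering, then rewrite the second ordering as that position sequence:
positions: Quinn→1, Ivy→2, Uma→3, Zoe→4, Fay→5, Ava→6
second ordering as positions: [2, 1, 5, 4, 6, 3]
Discordant pairs = inversions in this position sequence.
2: 1 → 1
1: 0
5: 4, 3 → 2
4: 3 → 1
6: 3 → 1
3: 0
Total: 1 + 0 + 2 + 1 + 1 + 0 = 5

5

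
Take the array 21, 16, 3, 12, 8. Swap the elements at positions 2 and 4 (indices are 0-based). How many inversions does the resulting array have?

Positions 2 and 4 hold 3 and 8; after swapping, the array is [21, 16, 8, 12, 3].
Element-by-element contributions:
21: 4
16: 3
8: 1
12: 1
3: 0
Sum: 4 + 3 + 1 + 1 + 0 = 9

Inversions: 9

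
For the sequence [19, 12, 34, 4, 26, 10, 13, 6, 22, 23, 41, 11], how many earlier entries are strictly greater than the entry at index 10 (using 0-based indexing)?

The element at index 10 is 41.
Elements before it: 19, 12, 34, 4, 26, 10, 13, 6, 22, 23
None of them are larger than 41.

0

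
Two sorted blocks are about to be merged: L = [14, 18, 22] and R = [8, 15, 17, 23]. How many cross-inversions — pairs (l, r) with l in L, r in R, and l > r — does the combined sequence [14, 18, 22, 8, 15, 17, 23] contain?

Count, for every r in R, how many entries of L exceed r:
r = 8: 14, 18, 22 → 3
r = 15: 18, 22 → 2
r = 17: 18, 22 → 2
r = 23: none → 0
Cross-inversions: 3 + 2 + 2 + 0 = 7

7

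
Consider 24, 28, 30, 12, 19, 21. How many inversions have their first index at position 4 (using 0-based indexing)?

The element at index 4 is 19.
Elements after it: 21
None of them are smaller than 19.

0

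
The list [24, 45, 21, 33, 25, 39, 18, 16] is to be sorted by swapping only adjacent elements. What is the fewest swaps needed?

19 adjacent swaps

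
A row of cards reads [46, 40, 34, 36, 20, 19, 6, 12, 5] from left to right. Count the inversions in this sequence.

Inversions: 34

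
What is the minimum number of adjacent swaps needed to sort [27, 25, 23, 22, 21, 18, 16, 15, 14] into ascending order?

The minimum number of adjacent swaps to sort an array equals its inversion count, since every such swap removes exactly one inversion.
Count inversions — for each element, later elements that are smaller:
27: 25, 23, 22, 21, 18, 16, 15, 14 → 8
25: 23, 22, 21, 18, 16, 15, 14 → 7
23: 22, 21, 18, 16, 15, 14 → 6
22: 21, 18, 16, 15, 14 → 5
21: 18, 16, 15, 14 → 4
18: 16, 15, 14 → 3
16: 15, 14 → 2
15: 14 → 1
14: none → 0
Total inversions: 8 + 7 + 6 + 5 + 4 + 3 + 2 + 1 + 0 = 36

Adjacent swaps: 36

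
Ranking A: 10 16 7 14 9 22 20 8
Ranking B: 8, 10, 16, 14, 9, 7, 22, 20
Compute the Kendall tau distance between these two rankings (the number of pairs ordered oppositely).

9

Assign each item its position (1..8) in the first ordering, then rewrite the second ordering as that position sequence:
positions: 10→1, 16→2, 7→3, 14→4, 9→5, 22→6, 20→7, 8→8
second ordering as positions: [8, 1, 2, 4, 5, 3, 6, 7]
Discordant pairs = inversions in this position sequence.
8: 1, 2, 4, 5, 3, 6, 7 → 7
1: 0
2: 0
4: 3 → 1
5: 3 → 1
3: 0
6: 0
7: 0
Total: 7 + 0 + 0 + 1 + 1 + 0 + 0 + 0 = 9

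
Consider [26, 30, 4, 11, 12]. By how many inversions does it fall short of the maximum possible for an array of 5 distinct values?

4 inversions short

Maximum inversions for 5 distinct elements is C(5, 2) = 5·4/2 = 10.
Current inversions — for each element, count later smaller elements:
26: 3
30: 3
4: 0
11: 0
12: 0
Current total: 3 + 3 + 0 + 0 + 0 = 6
Shortfall: 10 − 6 = 4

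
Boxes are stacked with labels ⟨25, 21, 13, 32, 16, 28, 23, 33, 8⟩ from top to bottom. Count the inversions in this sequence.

Element-by-element contributions:
25: 5
21: 3
13: 1
32: 4
16: 1
28: 2
23: 1
33: 1
8: 0
Sum: 5 + 3 + 1 + 4 + 1 + 2 + 1 + 1 + 0 = 18

18 inversions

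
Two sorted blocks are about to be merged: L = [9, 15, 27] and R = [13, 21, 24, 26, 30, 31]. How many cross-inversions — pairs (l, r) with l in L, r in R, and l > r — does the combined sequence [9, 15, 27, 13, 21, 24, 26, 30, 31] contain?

Take each right-half value and tally the left-half values above it:
r = 13: 15, 27 → 2
r = 21: 27 → 1
r = 24: 27 → 1
r = 26: 27 → 1
r = 30: none → 0
r = 31: none → 0
Cross-inversions: 2 + 1 + 1 + 1 + 0 + 0 = 5

5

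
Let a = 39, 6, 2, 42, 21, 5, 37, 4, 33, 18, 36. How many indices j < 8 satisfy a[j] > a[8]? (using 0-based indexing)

3

The element at index 8 is 33.
Elements before it: 39, 6, 2, 42, 21, 5, 37, 4
Those larger than 33: 39, 42, 37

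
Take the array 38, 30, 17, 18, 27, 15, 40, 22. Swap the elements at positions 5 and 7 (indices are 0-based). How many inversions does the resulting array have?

17

Positions 5 and 7 hold 15 and 22; after swapping, the array is [38, 30, 17, 18, 27, 22, 40, 15].
For each element, count later entries that are smaller:
38 → 30, 17, 18, 27, 22, 15 → 6
30 → 17, 18, 27, 22, 15 → 5
17 → 15 → 1
18 → 15 → 1
27 → 22, 15 → 2
22 → 15 → 1
40 → 15 → 1
15 → none → 0
Sum: 6 + 5 + 1 + 1 + 2 + 1 + 1 + 0 = 17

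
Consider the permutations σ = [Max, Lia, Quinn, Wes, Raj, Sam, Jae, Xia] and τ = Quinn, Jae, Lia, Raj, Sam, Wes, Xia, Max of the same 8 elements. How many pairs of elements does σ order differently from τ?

14 discordant pairs

Assign each item its position (1..8) in the first ordering, then rewrite the second ordering as that position sequence:
positions: Max→1, Lia→2, Quinn→3, Wes→4, Raj→5, Sam→6, Jae→7, Xia→8
second ordering as positions: [3, 7, 2, 5, 6, 4, 8, 1]
Discordant pairs = inversions in this position sequence.
3: 2, 1 → 2
7: 2, 5, 6, 4, 1 → 5
2: 1 → 1
5: 4, 1 → 2
6: 4, 1 → 2
4: 1 → 1
8: 1 → 1
1: 0
Total: 2 + 5 + 1 + 2 + 2 + 1 + 1 + 0 = 14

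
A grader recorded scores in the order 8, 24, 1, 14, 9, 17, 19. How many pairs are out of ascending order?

7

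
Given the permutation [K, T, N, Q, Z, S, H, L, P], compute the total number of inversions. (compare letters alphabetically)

For each element, count later entries that are smaller:
K: 1
T: 6
N: 2
Q: 3
Z: 4
S: 3
H: 0
L: 0
P: 0
Sum: 1 + 6 + 2 + 3 + 4 + 3 + 0 + 0 + 0 = 19

19 inversions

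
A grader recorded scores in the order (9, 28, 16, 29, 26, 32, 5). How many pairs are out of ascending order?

9

Sweep left to right; for each value list the smaller values that follow it:
9: 1
28: 3
16: 1
29: 2
26: 1
32: 1
5: 0
Sum: 1 + 3 + 1 + 2 + 1 + 1 + 0 = 9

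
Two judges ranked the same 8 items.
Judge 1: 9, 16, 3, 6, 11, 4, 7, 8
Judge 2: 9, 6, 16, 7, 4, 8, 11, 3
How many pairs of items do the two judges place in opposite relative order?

Discordant pairs: 10

Assign each item its position (1..8) in the first ordering, then rewrite the second ordering as that position sequence:
positions: 9→1, 16→2, 3→3, 6→4, 11→5, 4→6, 7→7, 8→8
second ordering as positions: [1, 4, 2, 7, 6, 8, 5, 3]
Discordant pairs = inversions in this position sequence.
1: 0
4: 2, 3 → 2
2: 0
7: 6, 5, 3 → 3
6: 5, 3 → 2
8: 5, 3 → 2
5: 3 → 1
3: 0
Total: 0 + 2 + 0 + 3 + 2 + 2 + 1 + 0 = 10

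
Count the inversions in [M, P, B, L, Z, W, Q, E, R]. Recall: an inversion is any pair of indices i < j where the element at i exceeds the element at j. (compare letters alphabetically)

15 inversions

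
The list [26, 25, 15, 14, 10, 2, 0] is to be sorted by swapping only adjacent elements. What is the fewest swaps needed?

21

Each adjacent swap fixes exactly one inversion, so the minimum swap count equals the number of inversions.
Count inversions — for each element, later elements that are smaller:
26: 25, 15, 14, 10, 2, 0 → 6
25: 15, 14, 10, 2, 0 → 5
15: 14, 10, 2, 0 → 4
14: 10, 2, 0 → 3
10: 2, 0 → 2
2: 0 → 1
0: none → 0
Total inversions: 6 + 5 + 4 + 3 + 2 + 1 + 0 = 21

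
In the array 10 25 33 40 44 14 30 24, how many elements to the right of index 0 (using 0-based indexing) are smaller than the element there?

The element at index 0 is 10.
Elements after it: 25, 33, 40, 44, 14, 30, 24
None of them are smaller than 10.

0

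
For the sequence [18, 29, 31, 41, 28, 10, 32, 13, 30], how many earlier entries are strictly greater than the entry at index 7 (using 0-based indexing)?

6 such elements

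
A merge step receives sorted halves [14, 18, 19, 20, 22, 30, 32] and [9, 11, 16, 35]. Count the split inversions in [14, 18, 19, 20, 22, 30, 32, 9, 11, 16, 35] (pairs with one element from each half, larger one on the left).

Count, for every r in R, how many entries of L exceed r:
r = 9: 14, 18, 19, 20, 22, 30, 32 → 7
r = 11: 14, 18, 19, 20, 22, 30, 32 → 7
r = 16: 18, 19, 20, 22, 30, 32 → 6
r = 35: none → 0
Cross-inversions: 7 + 7 + 6 + 0 = 20

20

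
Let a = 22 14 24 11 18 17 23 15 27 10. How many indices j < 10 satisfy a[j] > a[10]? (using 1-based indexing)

9

The element at index 10 is 10.
Elements before it: 22, 14, 24, 11, 18, 17, 23, 15, 27
Those larger than 10: 22, 14, 24, 11, 18, 17, 23, 15, 27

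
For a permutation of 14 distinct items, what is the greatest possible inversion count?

The maximum occurs when the array is in strictly decreasing order: every one of the C(14, 2) pairs is inverted.
C(14, 2) = 14·13/2 = 91

There are 91 inversions.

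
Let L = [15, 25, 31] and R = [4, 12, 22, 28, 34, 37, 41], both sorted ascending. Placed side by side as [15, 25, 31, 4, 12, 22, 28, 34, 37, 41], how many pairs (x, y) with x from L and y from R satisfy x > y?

Take each right-half value and tally the left-half values above it:
r = 4: 15, 25, 31 → 3
r = 12: 15, 25, 31 → 3
r = 22: 25, 31 → 2
r = 28: 31 → 1
r = 34: none → 0
r = 37: none → 0
r = 41: none → 0
Cross-inversions: 3 + 3 + 2 + 1 + 0 + 0 + 0 = 9

9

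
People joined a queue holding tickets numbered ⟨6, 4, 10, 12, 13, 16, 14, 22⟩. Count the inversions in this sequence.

2 inversions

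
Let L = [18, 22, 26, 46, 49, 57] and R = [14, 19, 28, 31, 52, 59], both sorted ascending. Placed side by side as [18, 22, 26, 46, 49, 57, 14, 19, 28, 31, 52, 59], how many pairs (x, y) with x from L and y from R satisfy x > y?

There are 18 cross-inversions.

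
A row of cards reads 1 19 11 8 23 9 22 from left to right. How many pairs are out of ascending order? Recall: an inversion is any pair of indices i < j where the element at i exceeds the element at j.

7 inversions

Inversion pairs (indices are 1-based):
(2,3): 19 > 11
(2,4): 19 > 8
(2,6): 19 > 9
(3,4): 11 > 8
(3,6): 11 > 9
(5,6): 23 > 9
(5,7): 23 > 22
That's 7 pairs.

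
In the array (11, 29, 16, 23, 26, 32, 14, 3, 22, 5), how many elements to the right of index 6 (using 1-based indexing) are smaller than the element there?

4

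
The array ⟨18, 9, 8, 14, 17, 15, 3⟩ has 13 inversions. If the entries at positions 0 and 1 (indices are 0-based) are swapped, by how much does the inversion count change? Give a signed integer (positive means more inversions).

-1

Positions 0 and 1 hold 18 and 9; after swapping, the array is [9, 18, 8, 14, 17, 15, 3].
For each element, count later entries that are smaller:
9 → 8, 3 → 2
18 → 8, 14, 17, 15, 3 → 5
8 → 3 → 1
14 → 3 → 1
17 → 15, 3 → 2
15 → 3 → 1
3 → none → 0
Sum: 2 + 5 + 1 + 1 + 2 + 1 + 0 = 12
Change: 12 − 13 = -1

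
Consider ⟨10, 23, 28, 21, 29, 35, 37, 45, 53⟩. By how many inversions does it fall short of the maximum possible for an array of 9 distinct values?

34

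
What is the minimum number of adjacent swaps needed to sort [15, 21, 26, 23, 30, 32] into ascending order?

The minimum number of adjacent swaps to sort an array equals its inversion count, since every such swap removes exactly one inversion.
Count inversions — for each element, later elements that are smaller:
15: none → 0
21: none → 0
26: 23 → 1
23: none → 0
30: none → 0
32: none → 0
Total inversions: 0 + 0 + 1 + 0 + 0 + 0 = 1

1 adjacent swap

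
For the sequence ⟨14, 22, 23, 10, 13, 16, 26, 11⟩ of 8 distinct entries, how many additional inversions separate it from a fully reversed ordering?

14

Maximum inversions for 8 distinct elements is C(8, 2) = 8·7/2 = 28.
Current inversions — for each element, count later smaller elements:
14: 3
22: 4
23: 4
10: 0
13: 1
16: 1
26: 1
11: 0
Current total: 3 + 4 + 4 + 0 + 1 + 1 + 1 + 0 = 14
Shortfall: 28 − 14 = 14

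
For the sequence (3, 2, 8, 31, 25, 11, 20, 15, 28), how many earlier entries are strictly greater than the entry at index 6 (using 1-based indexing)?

2

The element at index 6 is 11.
Elements before it: 3, 2, 8, 31, 25
Those larger than 11: 31, 25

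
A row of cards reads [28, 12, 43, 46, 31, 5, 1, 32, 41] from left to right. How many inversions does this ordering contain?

Inversions: 18

For each element, count later entries that are smaller:
28 → 12, 5, 1 → 3
12 → 5, 1 → 2
43 → 31, 5, 1, 32, 41 → 5
46 → 31, 5, 1, 32, 41 → 5
31 → 5, 1 → 2
5 → 1 → 1
1 → none → 0
32 → none → 0
41 → none → 0
Sum: 3 + 2 + 5 + 5 + 2 + 1 + 0 + 0 + 0 = 18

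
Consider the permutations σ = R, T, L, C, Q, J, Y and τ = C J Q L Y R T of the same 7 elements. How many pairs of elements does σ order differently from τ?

Assign each item its position (1..7) in the first ordering, then rewrite the second ordering as that position sequence:
positions: R→1, T→2, L→3, C→4, Q→5, J→6, Y→7
second ordering as positions: [4, 6, 5, 3, 7, 1, 2]
Discordant pairs = inversions in this position sequence.
4: 3, 1, 2 → 3
6: 5, 3, 1, 2 → 4
5: 3, 1, 2 → 3
3: 1, 2 → 2
7: 1, 2 → 2
1: 0
2: 0
Total: 3 + 4 + 3 + 2 + 2 + 0 + 0 = 14

Discordant pairs: 14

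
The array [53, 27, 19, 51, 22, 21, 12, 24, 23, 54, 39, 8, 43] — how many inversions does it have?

Sweep left to right; for each value list the smaller values that follow it:
53 → 27, 19, 51, 22, 21, 12, 24, 23, 39, 8, 43 → 11
27 → 19, 22, 21, 12, 24, 23, 8 → 7
19 → 12, 8 → 2
51 → 22, 21, 12, 24, 23, 39, 8, 43 → 8
22 → 21, 12, 8 → 3
21 → 12, 8 → 2
12 → 8 → 1
24 → 23, 8 → 2
23 → 8 → 1
54 → 39, 8, 43 → 3
39 → 8 → 1
8 → none → 0
43 → none → 0
Sum: 11 + 7 + 2 + 8 + 3 + 2 + 1 + 2 + 1 + 3 + 1 + 0 + 0 = 41

41 out-of-order pairs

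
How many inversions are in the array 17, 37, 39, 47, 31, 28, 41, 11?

15

Element-by-element contributions:
17 → 11 → 1
37 → 31, 28, 11 → 3
39 → 31, 28, 11 → 3
47 → 31, 28, 41, 11 → 4
31 → 28, 11 → 2
28 → 11 → 1
41 → 11 → 1
11 → none → 0
Sum: 1 + 3 + 3 + 4 + 2 + 1 + 1 + 0 = 15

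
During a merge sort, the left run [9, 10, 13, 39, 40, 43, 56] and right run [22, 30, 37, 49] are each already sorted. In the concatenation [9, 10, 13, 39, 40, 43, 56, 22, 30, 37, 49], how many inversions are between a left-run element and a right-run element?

13 split inversions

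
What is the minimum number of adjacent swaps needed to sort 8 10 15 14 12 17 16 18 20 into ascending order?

4 adjacent swaps

The minimum number of adjacent swaps to sort an array equals its inversion count, since every such swap removes exactly one inversion.
Count inversions — for each element, later elements that are smaller:
8: none → 0
10: none → 0
15: 14, 12 → 2
14: 12 → 1
12: none → 0
17: 16 → 1
16: none → 0
18: none → 0
20: none → 0
Total inversions: 0 + 0 + 2 + 1 + 0 + 1 + 0 + 0 + 0 = 4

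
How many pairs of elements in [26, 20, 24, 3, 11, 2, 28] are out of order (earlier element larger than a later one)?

13

Sweep left to right; for each value list the smaller values that follow it:
26: 5
20: 3
24: 3
3: 1
11: 1
2: 0
28: 0
Sum: 5 + 3 + 3 + 1 + 1 + 0 + 0 = 13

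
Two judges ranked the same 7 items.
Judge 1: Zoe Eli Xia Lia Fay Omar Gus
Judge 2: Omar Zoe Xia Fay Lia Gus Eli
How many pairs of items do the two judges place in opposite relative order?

Assign each item its position (1..7) in the first ordering, then rewrite the second ordering as that position sequence:
positions: Zoe→1, Eli→2, Xia→3, Lia→4, Fay→5, Omar→6, Gus→7
second ordering as positions: [6, 1, 3, 5, 4, 7, 2]
Discordant pairs = inversions in this position sequence.
6: 1, 3, 5, 4, 2 → 5
1: 0
3: 2 → 1
5: 4, 2 → 2
4: 2 → 1
7: 2 → 1
2: 0
Total: 5 + 0 + 1 + 2 + 1 + 1 + 0 = 10

10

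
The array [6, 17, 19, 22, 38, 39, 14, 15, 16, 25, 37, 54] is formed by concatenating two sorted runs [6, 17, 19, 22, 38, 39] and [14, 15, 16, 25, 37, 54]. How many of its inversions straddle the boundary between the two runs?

For each element r of the right run, count left-run elements greater than r:
r = 14: 17, 19, 22, 38, 39 → 5
r = 15: 17, 19, 22, 38, 39 → 5
r = 16: 17, 19, 22, 38, 39 → 5
r = 25: 38, 39 → 2
r = 37: 38, 39 → 2
r = 54: none → 0
Cross-inversions: 5 + 5 + 5 + 2 + 2 + 0 = 19

19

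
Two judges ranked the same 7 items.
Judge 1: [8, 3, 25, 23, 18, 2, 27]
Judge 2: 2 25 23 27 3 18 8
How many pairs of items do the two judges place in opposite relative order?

14 discordant pairs

Assign each item its position (1..7) in the first ordering, then rewrite the second ordering as that position sequence:
positions: 8→1, 3→2, 25→3, 23→4, 18→5, 2→6, 27→7
second ordering as positions: [6, 3, 4, 7, 2, 5, 1]
Discordant pairs = inversions in this position sequence.
6: 3, 4, 2, 5, 1 → 5
3: 2, 1 → 2
4: 2, 1 → 2
7: 2, 5, 1 → 3
2: 1 → 1
5: 1 → 1
1: 0
Total: 5 + 2 + 2 + 3 + 1 + 1 + 0 = 14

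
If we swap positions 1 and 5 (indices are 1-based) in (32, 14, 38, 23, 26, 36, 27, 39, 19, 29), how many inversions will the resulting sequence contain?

Inversions: 19

Positions 1 and 5 hold 32 and 26; after swapping, the array is [26, 14, 38, 23, 32, 36, 27, 39, 19, 29].
Element-by-element contributions:
26: 3
14: 0
38: 6
23: 1
32: 3
36: 3
27: 1
39: 2
19: 0
29: 0
Sum: 3 + 0 + 6 + 1 + 3 + 3 + 1 + 2 + 0 + 0 = 19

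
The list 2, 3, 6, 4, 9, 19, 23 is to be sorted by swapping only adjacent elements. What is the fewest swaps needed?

1

Minimum adjacent swaps = number of inversions (each swap of adjacent out-of-order elements removes one inversion and no swap can remove more).
Count inversions — for each element, later elements that are smaller:
2: none → 0
3: none → 0
6: 4 → 1
4: none → 0
9: none → 0
19: none → 0
23: none → 0
Total inversions: 0 + 0 + 1 + 0 + 0 + 0 + 0 = 1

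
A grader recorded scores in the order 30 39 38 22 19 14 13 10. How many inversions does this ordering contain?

Count, for each position, how many later elements it exceeds:
30 → 22, 19, 14, 13, 10 → 5
39 → 38, 22, 19, 14, 13, 10 → 6
38 → 22, 19, 14, 13, 10 → 5
22 → 19, 14, 13, 10 → 4
19 → 14, 13, 10 → 3
14 → 13, 10 → 2
13 → 10 → 1
10 → none → 0
Sum: 5 + 6 + 5 + 4 + 3 + 2 + 1 + 0 = 26

26 inversions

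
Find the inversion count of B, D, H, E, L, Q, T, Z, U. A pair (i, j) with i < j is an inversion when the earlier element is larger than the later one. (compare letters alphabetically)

For each element, count later entries that are smaller:
B → none → 0
D → none → 0
H → E → 1
E → none → 0
L → none → 0
Q → none → 0
T → none → 0
Z → U → 1
U → none → 0
Sum: 0 + 0 + 1 + 0 + 0 + 0 + 0 + 1 + 0 = 2

2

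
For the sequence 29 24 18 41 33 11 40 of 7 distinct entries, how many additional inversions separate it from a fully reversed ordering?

11 inversions short

Maximum inversions for 7 distinct elements is C(7, 2) = 7·6/2 = 21.
Current inversions — for each element, count later smaller elements:
29: 3
24: 2
18: 1
41: 3
33: 1
11: 0
40: 0
Current total: 3 + 2 + 1 + 3 + 1 + 0 + 0 = 10
Shortfall: 21 − 10 = 11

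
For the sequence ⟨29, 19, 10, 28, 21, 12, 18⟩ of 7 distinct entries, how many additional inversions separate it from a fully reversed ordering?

Maximum inversions for 7 distinct elements is C(7, 2) = 7·6/2 = 21.
Current inversions — for each element, count later smaller elements:
29: 6
19: 3
10: 0
28: 3
21: 2
12: 0
18: 0
Current total: 6 + 3 + 0 + 3 + 2 + 0 + 0 = 14
Shortfall: 21 − 14 = 7

7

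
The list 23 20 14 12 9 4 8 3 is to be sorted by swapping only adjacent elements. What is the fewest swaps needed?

Minimum adjacent swaps = number of inversions (each swap of adjacent out-of-order elements removes one inversion and no swap can remove more).
Count inversions — for each element, later elements that are smaller:
23: 20, 14, 12, 9, 4, 8, 3 → 7
20: 14, 12, 9, 4, 8, 3 → 6
14: 12, 9, 4, 8, 3 → 5
12: 9, 4, 8, 3 → 4
9: 4, 8, 3 → 3
4: 3 → 1
8: 3 → 1
3: none → 0
Total inversions: 7 + 6 + 5 + 4 + 3 + 1 + 1 + 0 = 27

27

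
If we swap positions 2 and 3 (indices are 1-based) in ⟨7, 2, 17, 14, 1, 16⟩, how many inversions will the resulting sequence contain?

Positions 2 and 3 hold 2 and 17; after swapping, the array is [7, 17, 2, 14, 1, 16].
Element-by-element contributions:
7 → 2, 1 → 2
17 → 2, 14, 1, 16 → 4
2 → 1 → 1
14 → 1 → 1
1 → none → 0
16 → none → 0
Sum: 2 + 4 + 1 + 1 + 0 + 0 = 8

8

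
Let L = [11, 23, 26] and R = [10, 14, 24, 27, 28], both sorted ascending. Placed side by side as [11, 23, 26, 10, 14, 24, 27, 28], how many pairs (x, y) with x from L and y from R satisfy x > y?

For each element r of the right run, count left-run elements greater than r:
r = 10: 11, 23, 26 → 3
r = 14: 23, 26 → 2
r = 24: 26 → 1
r = 27: none → 0
r = 28: none → 0
Cross-inversions: 3 + 2 + 1 + 0 + 0 = 6

6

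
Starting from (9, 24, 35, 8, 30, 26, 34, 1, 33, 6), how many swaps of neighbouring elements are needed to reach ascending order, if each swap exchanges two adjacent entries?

24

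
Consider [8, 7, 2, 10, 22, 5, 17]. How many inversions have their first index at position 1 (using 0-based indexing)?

2

The element at index 1 is 7.
Elements after it: 2, 10, 22, 5, 17
Those smaller than 7: 2, 5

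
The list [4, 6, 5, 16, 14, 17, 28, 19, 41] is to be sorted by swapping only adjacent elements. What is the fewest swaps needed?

The minimum number of adjacent swaps to sort an array equals its inversion count, since every such swap removes exactly one inversion.
Count inversions — for each element, later elements that are smaller:
4: none → 0
6: 5 → 1
5: none → 0
16: 14 → 1
14: none → 0
17: none → 0
28: 19 → 1
19: none → 0
41: none → 0
Total inversions: 0 + 1 + 0 + 1 + 0 + 0 + 1 + 0 + 0 = 3

3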